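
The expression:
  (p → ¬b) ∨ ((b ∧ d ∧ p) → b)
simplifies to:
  True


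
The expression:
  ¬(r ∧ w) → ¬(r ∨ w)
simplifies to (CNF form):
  (r ∨ ¬r) ∧ (r ∨ ¬w) ∧ (w ∨ ¬r) ∧ (w ∨ ¬w)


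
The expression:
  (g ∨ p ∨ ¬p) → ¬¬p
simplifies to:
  p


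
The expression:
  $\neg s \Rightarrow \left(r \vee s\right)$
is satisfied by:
  {r: True, s: True}
  {r: True, s: False}
  {s: True, r: False}


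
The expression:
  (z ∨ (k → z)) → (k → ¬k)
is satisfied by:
  {k: False, z: False}
  {z: True, k: False}
  {k: True, z: False}


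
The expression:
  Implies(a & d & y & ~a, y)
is always true.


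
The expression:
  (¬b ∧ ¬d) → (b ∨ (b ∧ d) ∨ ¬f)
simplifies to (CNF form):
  b ∨ d ∨ ¬f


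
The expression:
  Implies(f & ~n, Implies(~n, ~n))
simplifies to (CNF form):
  True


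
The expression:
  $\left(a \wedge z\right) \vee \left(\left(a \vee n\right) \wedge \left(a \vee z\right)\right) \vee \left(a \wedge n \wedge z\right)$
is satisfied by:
  {a: True, z: True, n: True}
  {a: True, z: True, n: False}
  {a: True, n: True, z: False}
  {a: True, n: False, z: False}
  {z: True, n: True, a: False}


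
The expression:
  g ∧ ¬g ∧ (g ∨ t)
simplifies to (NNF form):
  False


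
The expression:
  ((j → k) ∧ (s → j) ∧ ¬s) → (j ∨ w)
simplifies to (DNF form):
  j ∨ s ∨ w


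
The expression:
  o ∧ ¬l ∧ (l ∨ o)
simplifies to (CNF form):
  o ∧ ¬l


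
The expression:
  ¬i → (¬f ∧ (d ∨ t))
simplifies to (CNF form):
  (i ∨ ¬f) ∧ (d ∨ i ∨ t) ∧ (d ∨ i ∨ ¬f) ∧ (i ∨ t ∨ ¬f)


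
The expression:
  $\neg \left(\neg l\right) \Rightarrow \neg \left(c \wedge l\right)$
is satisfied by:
  {l: False, c: False}
  {c: True, l: False}
  {l: True, c: False}


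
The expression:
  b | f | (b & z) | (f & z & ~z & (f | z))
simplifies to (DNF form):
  b | f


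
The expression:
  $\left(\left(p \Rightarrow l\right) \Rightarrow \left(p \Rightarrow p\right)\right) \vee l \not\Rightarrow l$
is always true.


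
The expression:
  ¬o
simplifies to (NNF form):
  ¬o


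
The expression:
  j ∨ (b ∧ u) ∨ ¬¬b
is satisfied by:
  {b: True, j: True}
  {b: True, j: False}
  {j: True, b: False}


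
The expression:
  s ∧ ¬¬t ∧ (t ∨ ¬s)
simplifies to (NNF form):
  s ∧ t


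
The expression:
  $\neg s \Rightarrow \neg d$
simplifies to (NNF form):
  $s \vee \neg d$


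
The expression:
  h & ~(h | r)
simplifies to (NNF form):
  False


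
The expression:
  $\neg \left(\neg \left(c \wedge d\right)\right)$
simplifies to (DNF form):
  $c \wedge d$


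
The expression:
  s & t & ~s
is never true.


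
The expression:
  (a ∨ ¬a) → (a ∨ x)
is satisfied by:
  {a: True, x: True}
  {a: True, x: False}
  {x: True, a: False}


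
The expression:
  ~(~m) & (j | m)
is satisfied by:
  {m: True}


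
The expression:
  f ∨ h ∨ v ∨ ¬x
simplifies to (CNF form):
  f ∨ h ∨ v ∨ ¬x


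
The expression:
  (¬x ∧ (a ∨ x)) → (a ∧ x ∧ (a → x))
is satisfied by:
  {x: True, a: False}
  {a: False, x: False}
  {a: True, x: True}


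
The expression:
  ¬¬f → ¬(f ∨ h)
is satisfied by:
  {f: False}


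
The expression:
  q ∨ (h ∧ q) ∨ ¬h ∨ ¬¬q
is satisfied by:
  {q: True, h: False}
  {h: False, q: False}
  {h: True, q: True}


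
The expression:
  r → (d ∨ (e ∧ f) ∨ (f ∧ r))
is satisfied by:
  {d: True, f: True, r: False}
  {d: True, f: False, r: False}
  {f: True, d: False, r: False}
  {d: False, f: False, r: False}
  {r: True, d: True, f: True}
  {r: True, d: True, f: False}
  {r: True, f: True, d: False}


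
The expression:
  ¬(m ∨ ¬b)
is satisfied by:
  {b: True, m: False}


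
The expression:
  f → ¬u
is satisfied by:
  {u: False, f: False}
  {f: True, u: False}
  {u: True, f: False}


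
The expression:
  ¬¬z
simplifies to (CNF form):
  z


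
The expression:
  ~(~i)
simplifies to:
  i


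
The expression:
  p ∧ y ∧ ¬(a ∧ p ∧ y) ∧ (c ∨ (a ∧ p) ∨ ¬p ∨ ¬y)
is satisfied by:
  {c: True, p: True, y: True, a: False}


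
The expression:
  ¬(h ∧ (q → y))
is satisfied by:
  {q: True, h: False, y: False}
  {q: False, h: False, y: False}
  {y: True, q: True, h: False}
  {y: True, q: False, h: False}
  {h: True, q: True, y: False}


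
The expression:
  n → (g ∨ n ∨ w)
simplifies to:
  True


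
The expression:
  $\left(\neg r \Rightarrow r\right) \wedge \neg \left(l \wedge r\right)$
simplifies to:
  $r \wedge \neg l$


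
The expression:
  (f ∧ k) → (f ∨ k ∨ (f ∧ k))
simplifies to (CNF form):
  True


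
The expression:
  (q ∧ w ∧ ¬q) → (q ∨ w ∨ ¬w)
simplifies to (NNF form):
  True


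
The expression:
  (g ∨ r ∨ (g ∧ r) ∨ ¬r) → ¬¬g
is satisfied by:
  {g: True}


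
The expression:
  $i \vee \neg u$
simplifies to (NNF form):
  $i \vee \neg u$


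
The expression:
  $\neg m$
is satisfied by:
  {m: False}


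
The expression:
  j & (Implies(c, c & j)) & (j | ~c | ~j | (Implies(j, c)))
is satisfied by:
  {j: True}


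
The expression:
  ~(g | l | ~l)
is never true.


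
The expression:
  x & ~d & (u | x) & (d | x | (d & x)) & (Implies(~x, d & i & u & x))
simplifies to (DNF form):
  x & ~d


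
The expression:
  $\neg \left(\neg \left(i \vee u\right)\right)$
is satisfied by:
  {i: True, u: True}
  {i: True, u: False}
  {u: True, i: False}


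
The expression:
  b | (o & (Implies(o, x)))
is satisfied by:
  {b: True, o: True, x: True}
  {b: True, o: True, x: False}
  {b: True, x: True, o: False}
  {b: True, x: False, o: False}
  {o: True, x: True, b: False}


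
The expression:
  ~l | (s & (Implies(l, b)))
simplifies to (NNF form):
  ~l | (b & s)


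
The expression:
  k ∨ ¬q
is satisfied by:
  {k: True, q: False}
  {q: False, k: False}
  {q: True, k: True}


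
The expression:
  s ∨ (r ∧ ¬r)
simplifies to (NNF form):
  s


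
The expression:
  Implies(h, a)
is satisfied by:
  {a: True, h: False}
  {h: False, a: False}
  {h: True, a: True}


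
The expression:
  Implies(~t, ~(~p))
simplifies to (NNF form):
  p | t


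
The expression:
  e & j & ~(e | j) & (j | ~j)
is never true.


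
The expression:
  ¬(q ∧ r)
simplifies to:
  ¬q ∨ ¬r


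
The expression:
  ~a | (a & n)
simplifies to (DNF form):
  n | ~a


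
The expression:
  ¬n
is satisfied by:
  {n: False}


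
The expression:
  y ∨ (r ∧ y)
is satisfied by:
  {y: True}


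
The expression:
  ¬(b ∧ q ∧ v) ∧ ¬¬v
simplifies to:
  v ∧ (¬b ∨ ¬q)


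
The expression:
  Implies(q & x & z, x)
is always true.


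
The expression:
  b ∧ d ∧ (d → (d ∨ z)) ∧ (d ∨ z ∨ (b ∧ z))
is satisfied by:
  {b: True, d: True}


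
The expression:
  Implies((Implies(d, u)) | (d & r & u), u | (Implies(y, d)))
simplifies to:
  d | u | ~y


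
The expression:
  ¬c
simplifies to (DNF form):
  ¬c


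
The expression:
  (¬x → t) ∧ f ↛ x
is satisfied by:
  {t: True, f: True, x: False}


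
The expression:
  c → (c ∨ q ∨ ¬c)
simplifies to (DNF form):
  True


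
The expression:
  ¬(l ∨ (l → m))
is never true.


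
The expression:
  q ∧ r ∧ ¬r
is never true.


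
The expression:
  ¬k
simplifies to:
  ¬k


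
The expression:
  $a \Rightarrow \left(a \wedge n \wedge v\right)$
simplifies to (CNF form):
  $\left(n \vee \neg a\right) \wedge \left(v \vee \neg a\right)$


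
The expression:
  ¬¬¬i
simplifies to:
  ¬i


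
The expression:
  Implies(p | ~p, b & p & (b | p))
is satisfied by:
  {p: True, b: True}


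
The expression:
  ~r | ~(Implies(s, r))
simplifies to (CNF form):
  ~r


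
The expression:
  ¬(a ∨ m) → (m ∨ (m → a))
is always true.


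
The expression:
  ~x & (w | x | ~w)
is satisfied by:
  {x: False}


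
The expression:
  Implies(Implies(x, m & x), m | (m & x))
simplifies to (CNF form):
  m | x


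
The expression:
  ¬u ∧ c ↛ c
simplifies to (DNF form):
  False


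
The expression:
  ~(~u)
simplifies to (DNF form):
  u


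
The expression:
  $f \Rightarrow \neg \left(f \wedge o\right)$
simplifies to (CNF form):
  $\neg f \vee \neg o$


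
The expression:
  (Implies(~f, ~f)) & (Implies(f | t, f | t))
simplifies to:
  True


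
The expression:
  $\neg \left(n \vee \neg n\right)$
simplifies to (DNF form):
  $\text{False}$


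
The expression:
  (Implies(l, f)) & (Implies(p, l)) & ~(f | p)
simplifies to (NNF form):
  ~f & ~l & ~p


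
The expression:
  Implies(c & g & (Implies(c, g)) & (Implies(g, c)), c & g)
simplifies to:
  True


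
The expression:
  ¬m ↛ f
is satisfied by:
  {f: False, m: False}


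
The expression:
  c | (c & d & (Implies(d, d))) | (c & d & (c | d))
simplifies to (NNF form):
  c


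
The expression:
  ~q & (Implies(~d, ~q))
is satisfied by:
  {q: False}


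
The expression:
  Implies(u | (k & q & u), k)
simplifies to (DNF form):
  k | ~u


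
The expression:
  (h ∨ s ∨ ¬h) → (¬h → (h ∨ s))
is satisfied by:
  {s: True, h: True}
  {s: True, h: False}
  {h: True, s: False}


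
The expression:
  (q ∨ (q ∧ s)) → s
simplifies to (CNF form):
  s ∨ ¬q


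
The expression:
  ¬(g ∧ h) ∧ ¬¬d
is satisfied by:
  {d: True, h: False, g: False}
  {g: True, d: True, h: False}
  {h: True, d: True, g: False}


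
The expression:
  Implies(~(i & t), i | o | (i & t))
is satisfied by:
  {i: True, o: True}
  {i: True, o: False}
  {o: True, i: False}


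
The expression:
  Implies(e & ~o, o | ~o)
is always true.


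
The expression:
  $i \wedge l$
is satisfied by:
  {i: True, l: True}


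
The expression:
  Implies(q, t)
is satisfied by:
  {t: True, q: False}
  {q: False, t: False}
  {q: True, t: True}


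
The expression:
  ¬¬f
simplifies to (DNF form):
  f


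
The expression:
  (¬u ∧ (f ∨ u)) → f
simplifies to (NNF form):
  True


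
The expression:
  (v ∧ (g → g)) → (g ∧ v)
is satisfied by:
  {g: True, v: False}
  {v: False, g: False}
  {v: True, g: True}


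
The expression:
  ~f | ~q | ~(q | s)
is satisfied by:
  {q: False, f: False}
  {f: True, q: False}
  {q: True, f: False}


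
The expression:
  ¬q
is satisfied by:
  {q: False}


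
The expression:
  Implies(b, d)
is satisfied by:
  {d: True, b: False}
  {b: False, d: False}
  {b: True, d: True}


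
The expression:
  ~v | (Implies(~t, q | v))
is always true.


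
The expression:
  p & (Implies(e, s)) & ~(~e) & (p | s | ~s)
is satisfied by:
  {p: True, e: True, s: True}


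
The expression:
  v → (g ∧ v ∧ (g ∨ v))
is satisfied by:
  {g: True, v: False}
  {v: False, g: False}
  {v: True, g: True}


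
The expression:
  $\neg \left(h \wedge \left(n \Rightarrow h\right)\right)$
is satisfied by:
  {h: False}


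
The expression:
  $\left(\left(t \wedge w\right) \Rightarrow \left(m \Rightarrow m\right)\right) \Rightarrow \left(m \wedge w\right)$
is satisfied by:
  {m: True, w: True}


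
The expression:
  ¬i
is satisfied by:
  {i: False}


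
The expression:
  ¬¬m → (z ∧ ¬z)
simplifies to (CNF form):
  ¬m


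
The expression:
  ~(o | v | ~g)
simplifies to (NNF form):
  g & ~o & ~v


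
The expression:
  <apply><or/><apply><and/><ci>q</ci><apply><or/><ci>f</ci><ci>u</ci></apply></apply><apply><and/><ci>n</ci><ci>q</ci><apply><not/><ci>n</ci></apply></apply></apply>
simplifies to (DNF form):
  <apply><or/><apply><and/><ci>f</ci><ci>q</ci></apply><apply><and/><ci>q</ci><ci>u</ci></apply></apply>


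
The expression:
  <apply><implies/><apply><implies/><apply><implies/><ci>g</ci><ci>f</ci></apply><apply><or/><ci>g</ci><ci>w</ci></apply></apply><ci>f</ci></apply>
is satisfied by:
  {f: True, w: False, g: False}
  {g: True, f: True, w: False}
  {f: True, w: True, g: False}
  {g: True, f: True, w: True}
  {g: False, w: False, f: False}


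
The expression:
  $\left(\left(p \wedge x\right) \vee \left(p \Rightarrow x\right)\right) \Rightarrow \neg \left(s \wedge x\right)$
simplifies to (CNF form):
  $\neg s \vee \neg x$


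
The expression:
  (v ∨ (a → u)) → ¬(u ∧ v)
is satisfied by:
  {u: False, v: False}
  {v: True, u: False}
  {u: True, v: False}


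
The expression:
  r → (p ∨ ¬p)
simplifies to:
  True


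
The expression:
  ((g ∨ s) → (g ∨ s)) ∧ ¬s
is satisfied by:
  {s: False}


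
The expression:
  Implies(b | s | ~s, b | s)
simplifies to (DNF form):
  b | s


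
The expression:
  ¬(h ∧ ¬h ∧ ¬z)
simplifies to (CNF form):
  True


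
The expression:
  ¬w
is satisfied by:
  {w: False}


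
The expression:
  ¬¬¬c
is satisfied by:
  {c: False}


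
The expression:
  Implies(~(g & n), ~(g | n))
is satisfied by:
  {n: False, g: False}
  {g: True, n: True}


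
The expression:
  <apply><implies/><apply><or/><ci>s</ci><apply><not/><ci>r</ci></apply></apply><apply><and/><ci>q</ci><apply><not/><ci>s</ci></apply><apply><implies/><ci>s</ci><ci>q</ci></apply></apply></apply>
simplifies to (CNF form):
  <apply><and/><apply><not/><ci>s</ci></apply><apply><or/><ci>q</ci><ci>r</ci></apply></apply>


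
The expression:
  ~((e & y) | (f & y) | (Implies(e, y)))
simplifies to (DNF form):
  e & ~y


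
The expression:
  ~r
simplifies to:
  ~r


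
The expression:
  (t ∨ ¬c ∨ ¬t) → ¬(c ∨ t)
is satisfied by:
  {t: False, c: False}


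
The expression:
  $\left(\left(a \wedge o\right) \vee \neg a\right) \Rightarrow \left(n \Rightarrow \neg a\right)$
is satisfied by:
  {o: False, n: False, a: False}
  {a: True, o: False, n: False}
  {n: True, o: False, a: False}
  {a: True, n: True, o: False}
  {o: True, a: False, n: False}
  {a: True, o: True, n: False}
  {n: True, o: True, a: False}


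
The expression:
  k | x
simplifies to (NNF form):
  k | x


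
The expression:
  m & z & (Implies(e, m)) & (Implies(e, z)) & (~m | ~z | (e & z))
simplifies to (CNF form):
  e & m & z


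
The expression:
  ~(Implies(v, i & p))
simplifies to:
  v & (~i | ~p)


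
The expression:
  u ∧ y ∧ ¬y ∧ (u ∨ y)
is never true.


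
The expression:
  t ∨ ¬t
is always true.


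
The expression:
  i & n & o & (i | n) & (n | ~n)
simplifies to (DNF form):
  i & n & o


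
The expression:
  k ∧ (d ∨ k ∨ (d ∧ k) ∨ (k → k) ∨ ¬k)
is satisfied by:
  {k: True}


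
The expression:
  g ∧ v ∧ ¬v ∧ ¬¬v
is never true.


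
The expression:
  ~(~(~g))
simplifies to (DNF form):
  ~g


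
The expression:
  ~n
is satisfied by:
  {n: False}


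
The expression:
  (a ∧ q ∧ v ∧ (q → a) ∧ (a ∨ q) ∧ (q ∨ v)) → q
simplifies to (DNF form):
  True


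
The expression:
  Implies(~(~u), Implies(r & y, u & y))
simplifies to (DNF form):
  True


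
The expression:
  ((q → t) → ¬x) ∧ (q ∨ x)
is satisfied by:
  {q: True, t: False, x: False}
  {x: True, q: True, t: False}
  {t: True, q: True, x: False}


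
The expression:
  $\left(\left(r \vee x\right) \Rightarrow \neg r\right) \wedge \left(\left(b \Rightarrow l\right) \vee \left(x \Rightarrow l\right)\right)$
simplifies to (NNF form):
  $\neg r \wedge \left(l \vee \neg b \vee \neg x\right)$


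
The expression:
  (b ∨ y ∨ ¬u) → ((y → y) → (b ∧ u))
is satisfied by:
  {u: True, b: True, y: False}
  {u: True, y: False, b: False}
  {u: True, b: True, y: True}


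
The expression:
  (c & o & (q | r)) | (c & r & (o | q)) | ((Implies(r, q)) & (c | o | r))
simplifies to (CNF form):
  (c | o | q) & (c | o | r) & (c | q | ~r) & (c | r | ~r) & (o | q | ~r) & (o | r | ~r) & (c | o | q | ~r) & (c | o | r | ~r)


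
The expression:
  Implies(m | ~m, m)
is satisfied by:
  {m: True}


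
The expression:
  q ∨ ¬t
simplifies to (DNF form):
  q ∨ ¬t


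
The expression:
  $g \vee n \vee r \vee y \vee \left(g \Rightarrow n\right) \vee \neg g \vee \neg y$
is always true.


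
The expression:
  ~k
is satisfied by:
  {k: False}


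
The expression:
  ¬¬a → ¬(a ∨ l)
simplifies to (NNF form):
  ¬a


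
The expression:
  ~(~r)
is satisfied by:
  {r: True}


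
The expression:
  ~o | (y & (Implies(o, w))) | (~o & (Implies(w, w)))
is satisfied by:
  {w: True, y: True, o: False}
  {w: True, y: False, o: False}
  {y: True, w: False, o: False}
  {w: False, y: False, o: False}
  {o: True, w: True, y: True}


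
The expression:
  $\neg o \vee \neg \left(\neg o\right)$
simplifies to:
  $\text{True}$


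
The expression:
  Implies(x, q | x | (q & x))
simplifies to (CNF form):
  True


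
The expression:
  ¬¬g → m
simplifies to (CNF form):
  m ∨ ¬g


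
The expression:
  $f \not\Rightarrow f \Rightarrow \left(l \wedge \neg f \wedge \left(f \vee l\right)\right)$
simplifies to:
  $\text{True}$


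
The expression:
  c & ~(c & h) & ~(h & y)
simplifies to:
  c & ~h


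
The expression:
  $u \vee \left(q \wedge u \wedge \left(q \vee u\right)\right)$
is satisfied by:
  {u: True}


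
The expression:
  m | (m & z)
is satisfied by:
  {m: True}


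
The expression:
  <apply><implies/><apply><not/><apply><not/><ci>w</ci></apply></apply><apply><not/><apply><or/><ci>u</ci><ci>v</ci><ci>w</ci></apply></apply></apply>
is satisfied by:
  {w: False}


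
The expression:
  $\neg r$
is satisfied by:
  {r: False}


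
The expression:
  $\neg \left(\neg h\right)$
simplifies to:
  $h$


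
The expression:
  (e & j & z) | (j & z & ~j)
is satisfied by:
  {z: True, j: True, e: True}


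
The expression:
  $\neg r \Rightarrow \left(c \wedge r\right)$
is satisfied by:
  {r: True}


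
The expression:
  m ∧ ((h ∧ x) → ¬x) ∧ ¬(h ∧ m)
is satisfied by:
  {m: True, h: False}


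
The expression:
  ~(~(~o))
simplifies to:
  ~o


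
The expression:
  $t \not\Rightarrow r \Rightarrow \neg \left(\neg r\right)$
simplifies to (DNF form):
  $r \vee \neg t$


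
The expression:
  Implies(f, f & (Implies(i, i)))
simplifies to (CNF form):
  True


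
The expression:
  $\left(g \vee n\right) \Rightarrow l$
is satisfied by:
  {l: True, n: False, g: False}
  {l: True, g: True, n: False}
  {l: True, n: True, g: False}
  {l: True, g: True, n: True}
  {g: False, n: False, l: False}


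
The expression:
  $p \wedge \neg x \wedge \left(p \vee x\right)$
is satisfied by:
  {p: True, x: False}


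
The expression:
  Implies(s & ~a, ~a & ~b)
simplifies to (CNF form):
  a | ~b | ~s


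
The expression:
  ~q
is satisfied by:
  {q: False}


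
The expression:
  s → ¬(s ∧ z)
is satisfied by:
  {s: False, z: False}
  {z: True, s: False}
  {s: True, z: False}


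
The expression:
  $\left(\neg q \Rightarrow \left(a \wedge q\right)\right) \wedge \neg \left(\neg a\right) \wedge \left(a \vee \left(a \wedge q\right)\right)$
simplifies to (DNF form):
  $a \wedge q$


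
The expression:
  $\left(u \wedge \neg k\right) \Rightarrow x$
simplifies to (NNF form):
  $k \vee x \vee \neg u$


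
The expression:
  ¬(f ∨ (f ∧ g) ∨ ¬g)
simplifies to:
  g ∧ ¬f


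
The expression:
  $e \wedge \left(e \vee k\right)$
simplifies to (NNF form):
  $e$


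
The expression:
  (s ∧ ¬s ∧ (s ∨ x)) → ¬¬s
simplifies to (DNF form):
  True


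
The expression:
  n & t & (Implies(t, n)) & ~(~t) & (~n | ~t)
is never true.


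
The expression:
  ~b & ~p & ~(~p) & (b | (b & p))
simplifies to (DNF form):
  False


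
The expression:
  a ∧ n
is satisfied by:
  {a: True, n: True}


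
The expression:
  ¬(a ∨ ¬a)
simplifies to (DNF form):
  False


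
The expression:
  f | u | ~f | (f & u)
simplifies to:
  True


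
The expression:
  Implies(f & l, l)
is always true.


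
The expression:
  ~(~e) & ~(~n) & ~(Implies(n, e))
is never true.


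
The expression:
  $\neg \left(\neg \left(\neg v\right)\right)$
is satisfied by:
  {v: False}


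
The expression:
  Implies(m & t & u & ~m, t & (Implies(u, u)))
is always true.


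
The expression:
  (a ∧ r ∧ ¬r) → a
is always true.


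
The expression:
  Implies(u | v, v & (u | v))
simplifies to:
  v | ~u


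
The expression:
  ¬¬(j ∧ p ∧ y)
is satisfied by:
  {p: True, j: True, y: True}


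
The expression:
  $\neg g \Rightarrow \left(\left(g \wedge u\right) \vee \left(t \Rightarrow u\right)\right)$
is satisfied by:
  {u: True, g: True, t: False}
  {u: True, g: False, t: False}
  {g: True, u: False, t: False}
  {u: False, g: False, t: False}
  {t: True, u: True, g: True}
  {t: True, u: True, g: False}
  {t: True, g: True, u: False}


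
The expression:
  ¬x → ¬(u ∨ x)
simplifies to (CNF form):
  x ∨ ¬u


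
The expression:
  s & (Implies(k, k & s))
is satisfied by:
  {s: True}


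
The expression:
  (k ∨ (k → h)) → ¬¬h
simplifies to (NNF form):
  h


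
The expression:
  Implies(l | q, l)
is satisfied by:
  {l: True, q: False}
  {q: False, l: False}
  {q: True, l: True}


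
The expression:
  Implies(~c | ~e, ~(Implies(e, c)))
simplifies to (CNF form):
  e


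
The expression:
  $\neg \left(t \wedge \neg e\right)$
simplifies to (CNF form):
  $e \vee \neg t$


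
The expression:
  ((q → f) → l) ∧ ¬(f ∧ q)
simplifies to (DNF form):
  (l ∧ ¬q) ∨ (q ∧ ¬f)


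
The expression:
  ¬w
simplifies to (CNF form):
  ¬w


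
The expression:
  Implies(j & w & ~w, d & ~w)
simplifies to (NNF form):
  True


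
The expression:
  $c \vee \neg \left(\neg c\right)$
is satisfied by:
  {c: True}


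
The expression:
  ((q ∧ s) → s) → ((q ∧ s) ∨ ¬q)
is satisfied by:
  {s: True, q: False}
  {q: False, s: False}
  {q: True, s: True}


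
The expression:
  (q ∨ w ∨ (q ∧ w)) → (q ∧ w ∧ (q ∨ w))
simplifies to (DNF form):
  (q ∧ w) ∨ (¬q ∧ ¬w)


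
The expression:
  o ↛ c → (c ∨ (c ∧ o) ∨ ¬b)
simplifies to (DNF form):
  c ∨ ¬b ∨ ¬o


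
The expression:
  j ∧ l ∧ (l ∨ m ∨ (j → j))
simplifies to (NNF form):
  j ∧ l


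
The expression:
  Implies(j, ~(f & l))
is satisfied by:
  {l: False, j: False, f: False}
  {f: True, l: False, j: False}
  {j: True, l: False, f: False}
  {f: True, j: True, l: False}
  {l: True, f: False, j: False}
  {f: True, l: True, j: False}
  {j: True, l: True, f: False}


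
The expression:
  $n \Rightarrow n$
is always true.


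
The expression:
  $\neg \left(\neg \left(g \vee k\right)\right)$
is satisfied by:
  {k: True, g: True}
  {k: True, g: False}
  {g: True, k: False}


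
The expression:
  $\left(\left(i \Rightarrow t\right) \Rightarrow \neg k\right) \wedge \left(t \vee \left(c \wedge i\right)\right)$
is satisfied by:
  {i: True, t: True, c: True, k: False}
  {i: True, t: True, k: False, c: False}
  {t: True, c: True, k: False, i: False}
  {t: True, k: False, c: False, i: False}
  {i: True, c: True, k: False, t: False}
  {i: True, c: True, k: True, t: False}


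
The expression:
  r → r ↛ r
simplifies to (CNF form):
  ¬r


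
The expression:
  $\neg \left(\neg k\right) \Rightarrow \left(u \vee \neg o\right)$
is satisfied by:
  {u: True, o: False, k: False}
  {o: False, k: False, u: False}
  {u: True, k: True, o: False}
  {k: True, o: False, u: False}
  {u: True, o: True, k: False}
  {o: True, u: False, k: False}
  {u: True, k: True, o: True}


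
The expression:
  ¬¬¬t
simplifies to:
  ¬t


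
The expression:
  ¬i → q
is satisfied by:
  {i: True, q: True}
  {i: True, q: False}
  {q: True, i: False}


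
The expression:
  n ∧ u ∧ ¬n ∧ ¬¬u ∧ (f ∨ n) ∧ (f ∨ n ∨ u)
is never true.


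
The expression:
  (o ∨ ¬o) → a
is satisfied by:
  {a: True}


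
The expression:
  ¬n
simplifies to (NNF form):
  ¬n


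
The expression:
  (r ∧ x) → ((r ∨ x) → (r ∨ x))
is always true.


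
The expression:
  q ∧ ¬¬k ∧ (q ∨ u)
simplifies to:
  k ∧ q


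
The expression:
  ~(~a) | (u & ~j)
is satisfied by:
  {a: True, u: True, j: False}
  {a: True, j: False, u: False}
  {a: True, u: True, j: True}
  {a: True, j: True, u: False}
  {u: True, j: False, a: False}


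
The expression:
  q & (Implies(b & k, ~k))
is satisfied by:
  {q: True, k: False, b: False}
  {b: True, q: True, k: False}
  {k: True, q: True, b: False}


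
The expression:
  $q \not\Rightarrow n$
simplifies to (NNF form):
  $q \wedge \neg n$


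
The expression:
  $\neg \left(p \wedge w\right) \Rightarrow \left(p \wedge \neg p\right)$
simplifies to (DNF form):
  $p \wedge w$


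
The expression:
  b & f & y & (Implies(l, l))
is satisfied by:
  {y: True, b: True, f: True}


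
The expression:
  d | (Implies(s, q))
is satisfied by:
  {d: True, q: True, s: False}
  {d: True, s: False, q: False}
  {q: True, s: False, d: False}
  {q: False, s: False, d: False}
  {d: True, q: True, s: True}
  {d: True, s: True, q: False}
  {q: True, s: True, d: False}


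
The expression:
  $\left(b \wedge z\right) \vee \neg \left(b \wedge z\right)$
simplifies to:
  $\text{True}$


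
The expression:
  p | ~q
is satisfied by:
  {p: True, q: False}
  {q: False, p: False}
  {q: True, p: True}


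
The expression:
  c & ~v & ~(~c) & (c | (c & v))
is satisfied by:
  {c: True, v: False}


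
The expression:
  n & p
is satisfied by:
  {p: True, n: True}


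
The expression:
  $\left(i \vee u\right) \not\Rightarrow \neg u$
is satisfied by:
  {u: True}


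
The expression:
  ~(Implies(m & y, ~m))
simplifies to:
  m & y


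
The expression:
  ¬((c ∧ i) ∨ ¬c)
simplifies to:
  c ∧ ¬i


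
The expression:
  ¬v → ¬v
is always true.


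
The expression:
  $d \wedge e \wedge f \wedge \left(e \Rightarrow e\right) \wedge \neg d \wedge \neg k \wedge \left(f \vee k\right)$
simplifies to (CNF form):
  $\text{False}$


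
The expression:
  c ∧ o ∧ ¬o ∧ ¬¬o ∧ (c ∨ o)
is never true.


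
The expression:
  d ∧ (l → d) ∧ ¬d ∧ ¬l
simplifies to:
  False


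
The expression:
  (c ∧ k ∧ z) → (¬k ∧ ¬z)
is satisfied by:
  {k: False, z: False, c: False}
  {c: True, k: False, z: False}
  {z: True, k: False, c: False}
  {c: True, z: True, k: False}
  {k: True, c: False, z: False}
  {c: True, k: True, z: False}
  {z: True, k: True, c: False}


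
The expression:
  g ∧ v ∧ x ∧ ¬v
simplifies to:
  False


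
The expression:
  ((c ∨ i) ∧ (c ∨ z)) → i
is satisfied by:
  {i: True, c: False}
  {c: False, i: False}
  {c: True, i: True}


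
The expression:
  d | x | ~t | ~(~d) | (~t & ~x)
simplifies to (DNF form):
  d | x | ~t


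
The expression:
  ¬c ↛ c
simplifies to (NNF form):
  True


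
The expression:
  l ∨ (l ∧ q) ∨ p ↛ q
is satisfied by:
  {l: True, p: True, q: False}
  {l: True, q: False, p: False}
  {l: True, p: True, q: True}
  {l: True, q: True, p: False}
  {p: True, q: False, l: False}


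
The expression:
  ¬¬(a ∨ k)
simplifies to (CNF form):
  a ∨ k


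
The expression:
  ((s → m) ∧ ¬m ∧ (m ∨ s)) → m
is always true.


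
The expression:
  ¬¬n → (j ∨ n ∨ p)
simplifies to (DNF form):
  True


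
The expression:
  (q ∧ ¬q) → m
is always true.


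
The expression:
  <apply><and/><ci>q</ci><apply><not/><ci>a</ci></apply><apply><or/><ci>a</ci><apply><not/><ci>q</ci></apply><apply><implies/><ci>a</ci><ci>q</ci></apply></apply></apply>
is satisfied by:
  {q: True, a: False}


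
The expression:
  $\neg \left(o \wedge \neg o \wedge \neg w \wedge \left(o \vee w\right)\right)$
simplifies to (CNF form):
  $\text{True}$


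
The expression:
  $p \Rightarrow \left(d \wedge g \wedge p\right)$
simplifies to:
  $\left(d \wedge g\right) \vee \neg p$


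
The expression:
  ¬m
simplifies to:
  ¬m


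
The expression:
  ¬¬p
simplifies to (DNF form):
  p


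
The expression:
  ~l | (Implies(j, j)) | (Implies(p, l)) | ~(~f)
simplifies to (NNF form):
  True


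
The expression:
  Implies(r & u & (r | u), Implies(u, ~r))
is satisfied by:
  {u: False, r: False}
  {r: True, u: False}
  {u: True, r: False}


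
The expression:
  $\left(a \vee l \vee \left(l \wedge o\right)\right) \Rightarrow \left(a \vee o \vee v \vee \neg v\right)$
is always true.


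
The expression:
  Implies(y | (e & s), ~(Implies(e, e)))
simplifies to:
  ~y & (~e | ~s)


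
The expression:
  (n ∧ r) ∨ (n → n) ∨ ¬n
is always true.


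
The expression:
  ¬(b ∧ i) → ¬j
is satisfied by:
  {b: True, i: True, j: False}
  {b: True, i: False, j: False}
  {i: True, b: False, j: False}
  {b: False, i: False, j: False}
  {j: True, b: True, i: True}


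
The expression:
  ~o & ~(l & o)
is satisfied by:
  {o: False}


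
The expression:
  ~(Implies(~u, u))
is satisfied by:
  {u: False}


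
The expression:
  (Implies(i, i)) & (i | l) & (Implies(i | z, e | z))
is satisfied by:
  {i: True, l: True, e: True, z: True}
  {i: True, l: True, e: True, z: False}
  {i: True, l: True, z: True, e: False}
  {i: True, e: True, z: True, l: False}
  {i: True, e: True, z: False, l: False}
  {i: True, e: False, z: True, l: False}
  {l: True, e: True, z: True, i: False}
  {l: True, e: True, z: False, i: False}
  {l: True, z: True, e: False, i: False}
  {l: True, z: False, e: False, i: False}


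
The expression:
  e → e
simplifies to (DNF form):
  True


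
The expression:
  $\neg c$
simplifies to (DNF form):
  $\neg c$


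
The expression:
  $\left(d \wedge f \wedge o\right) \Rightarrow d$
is always true.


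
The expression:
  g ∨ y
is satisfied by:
  {y: True, g: True}
  {y: True, g: False}
  {g: True, y: False}


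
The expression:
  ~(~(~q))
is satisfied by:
  {q: False}


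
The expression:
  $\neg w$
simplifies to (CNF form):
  $\neg w$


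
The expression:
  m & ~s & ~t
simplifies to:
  m & ~s & ~t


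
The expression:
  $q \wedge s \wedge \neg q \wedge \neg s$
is never true.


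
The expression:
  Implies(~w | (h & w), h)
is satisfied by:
  {h: True, w: True}
  {h: True, w: False}
  {w: True, h: False}


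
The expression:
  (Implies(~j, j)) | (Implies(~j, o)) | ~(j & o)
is always true.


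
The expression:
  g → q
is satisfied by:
  {q: True, g: False}
  {g: False, q: False}
  {g: True, q: True}


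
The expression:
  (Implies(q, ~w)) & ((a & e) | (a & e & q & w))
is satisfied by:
  {a: True, e: True, w: False, q: False}
  {a: True, q: True, e: True, w: False}
  {a: True, w: True, e: True, q: False}


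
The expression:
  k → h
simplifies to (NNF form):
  h ∨ ¬k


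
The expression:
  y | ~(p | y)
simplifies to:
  y | ~p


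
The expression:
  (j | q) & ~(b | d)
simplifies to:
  ~b & ~d & (j | q)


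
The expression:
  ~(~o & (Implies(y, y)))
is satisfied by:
  {o: True}


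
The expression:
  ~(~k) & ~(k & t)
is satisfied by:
  {k: True, t: False}


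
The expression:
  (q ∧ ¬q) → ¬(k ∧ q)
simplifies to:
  True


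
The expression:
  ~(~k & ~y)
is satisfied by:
  {y: True, k: True}
  {y: True, k: False}
  {k: True, y: False}


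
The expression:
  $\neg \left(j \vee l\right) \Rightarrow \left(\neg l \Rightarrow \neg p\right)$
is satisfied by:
  {j: True, l: True, p: False}
  {j: True, p: False, l: False}
  {l: True, p: False, j: False}
  {l: False, p: False, j: False}
  {j: True, l: True, p: True}
  {j: True, p: True, l: False}
  {l: True, p: True, j: False}


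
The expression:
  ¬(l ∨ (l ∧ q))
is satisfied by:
  {l: False}


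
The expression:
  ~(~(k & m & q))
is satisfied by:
  {m: True, q: True, k: True}


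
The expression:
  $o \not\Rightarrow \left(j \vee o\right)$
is never true.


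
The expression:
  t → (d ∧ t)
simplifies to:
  d ∨ ¬t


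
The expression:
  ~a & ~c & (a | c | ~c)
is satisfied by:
  {a: False, c: False}


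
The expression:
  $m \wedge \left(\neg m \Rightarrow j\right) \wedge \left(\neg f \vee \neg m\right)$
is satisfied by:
  {m: True, f: False}


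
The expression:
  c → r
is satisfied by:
  {r: True, c: False}
  {c: False, r: False}
  {c: True, r: True}


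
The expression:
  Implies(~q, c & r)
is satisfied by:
  {q: True, c: True, r: True}
  {q: True, c: True, r: False}
  {q: True, r: True, c: False}
  {q: True, r: False, c: False}
  {c: True, r: True, q: False}


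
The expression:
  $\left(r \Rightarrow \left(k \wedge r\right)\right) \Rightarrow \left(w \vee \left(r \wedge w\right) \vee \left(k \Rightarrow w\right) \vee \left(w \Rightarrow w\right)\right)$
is always true.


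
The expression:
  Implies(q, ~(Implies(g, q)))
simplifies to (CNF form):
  ~q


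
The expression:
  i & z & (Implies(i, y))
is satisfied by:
  {z: True, i: True, y: True}


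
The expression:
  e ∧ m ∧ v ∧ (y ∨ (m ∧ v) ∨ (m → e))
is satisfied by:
  {m: True, e: True, v: True}


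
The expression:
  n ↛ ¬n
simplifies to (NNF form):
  n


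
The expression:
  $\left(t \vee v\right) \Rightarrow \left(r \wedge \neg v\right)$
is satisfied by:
  {r: True, v: False, t: False}
  {v: False, t: False, r: False}
  {r: True, t: True, v: False}


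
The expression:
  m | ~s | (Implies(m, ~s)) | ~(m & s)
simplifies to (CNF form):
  True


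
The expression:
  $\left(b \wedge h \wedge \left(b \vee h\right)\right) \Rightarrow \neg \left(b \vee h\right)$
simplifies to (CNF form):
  $\neg b \vee \neg h$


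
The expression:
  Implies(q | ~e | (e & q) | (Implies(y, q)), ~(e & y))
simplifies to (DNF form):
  ~e | ~q | ~y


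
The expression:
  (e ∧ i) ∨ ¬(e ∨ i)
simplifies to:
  (e ∧ i) ∨ (¬e ∧ ¬i)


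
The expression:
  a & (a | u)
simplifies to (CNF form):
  a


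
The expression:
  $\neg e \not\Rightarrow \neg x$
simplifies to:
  $x \wedge \neg e$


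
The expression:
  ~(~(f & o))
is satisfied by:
  {f: True, o: True}


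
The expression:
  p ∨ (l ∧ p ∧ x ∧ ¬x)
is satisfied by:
  {p: True}


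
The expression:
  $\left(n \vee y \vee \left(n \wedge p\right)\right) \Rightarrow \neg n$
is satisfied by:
  {n: False}


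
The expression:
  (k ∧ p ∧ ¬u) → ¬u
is always true.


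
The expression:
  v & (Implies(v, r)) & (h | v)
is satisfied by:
  {r: True, v: True}


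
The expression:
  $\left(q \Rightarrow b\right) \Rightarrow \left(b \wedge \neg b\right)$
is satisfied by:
  {q: True, b: False}


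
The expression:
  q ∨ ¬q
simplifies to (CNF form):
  True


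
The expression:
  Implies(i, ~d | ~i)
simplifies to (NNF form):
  ~d | ~i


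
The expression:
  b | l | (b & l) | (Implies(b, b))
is always true.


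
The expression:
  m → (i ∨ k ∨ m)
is always true.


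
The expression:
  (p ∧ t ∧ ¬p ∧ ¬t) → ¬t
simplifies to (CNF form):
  True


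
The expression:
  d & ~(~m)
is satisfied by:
  {m: True, d: True}


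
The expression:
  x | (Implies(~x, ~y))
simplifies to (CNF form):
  x | ~y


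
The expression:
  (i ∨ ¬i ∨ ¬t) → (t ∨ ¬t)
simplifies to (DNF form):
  True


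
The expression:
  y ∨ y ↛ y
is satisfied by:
  {y: True}


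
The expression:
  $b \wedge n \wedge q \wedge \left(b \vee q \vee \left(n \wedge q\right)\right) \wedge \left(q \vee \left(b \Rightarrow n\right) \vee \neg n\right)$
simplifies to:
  $b \wedge n \wedge q$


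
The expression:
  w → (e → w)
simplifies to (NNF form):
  True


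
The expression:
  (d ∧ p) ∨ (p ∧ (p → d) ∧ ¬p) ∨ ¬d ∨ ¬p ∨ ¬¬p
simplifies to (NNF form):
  True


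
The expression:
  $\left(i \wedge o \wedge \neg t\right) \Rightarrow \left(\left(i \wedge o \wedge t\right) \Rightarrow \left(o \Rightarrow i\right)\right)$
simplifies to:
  $\text{True}$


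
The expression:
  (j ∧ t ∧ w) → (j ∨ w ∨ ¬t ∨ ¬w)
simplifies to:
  True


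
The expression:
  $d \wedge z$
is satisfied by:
  {z: True, d: True}


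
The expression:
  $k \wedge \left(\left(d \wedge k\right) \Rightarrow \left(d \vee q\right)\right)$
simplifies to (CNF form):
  $k$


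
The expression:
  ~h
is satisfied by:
  {h: False}


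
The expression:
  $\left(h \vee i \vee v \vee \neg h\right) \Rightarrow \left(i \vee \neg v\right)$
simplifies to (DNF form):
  $i \vee \neg v$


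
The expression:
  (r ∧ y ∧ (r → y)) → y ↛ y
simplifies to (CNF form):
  ¬r ∨ ¬y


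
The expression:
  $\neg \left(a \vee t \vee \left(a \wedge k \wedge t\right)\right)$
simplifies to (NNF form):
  $\neg a \wedge \neg t$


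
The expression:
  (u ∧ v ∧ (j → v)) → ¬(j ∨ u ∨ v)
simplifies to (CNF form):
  ¬u ∨ ¬v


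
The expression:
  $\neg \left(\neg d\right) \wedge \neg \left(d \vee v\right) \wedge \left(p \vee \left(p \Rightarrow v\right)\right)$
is never true.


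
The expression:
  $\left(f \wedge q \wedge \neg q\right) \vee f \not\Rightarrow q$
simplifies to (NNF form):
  $f \wedge \neg q$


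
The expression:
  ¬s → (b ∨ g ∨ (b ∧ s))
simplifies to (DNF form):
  b ∨ g ∨ s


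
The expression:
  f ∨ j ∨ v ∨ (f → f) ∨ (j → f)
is always true.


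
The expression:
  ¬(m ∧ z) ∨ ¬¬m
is always true.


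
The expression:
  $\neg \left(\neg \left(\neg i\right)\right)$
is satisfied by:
  {i: False}


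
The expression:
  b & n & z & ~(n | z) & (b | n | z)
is never true.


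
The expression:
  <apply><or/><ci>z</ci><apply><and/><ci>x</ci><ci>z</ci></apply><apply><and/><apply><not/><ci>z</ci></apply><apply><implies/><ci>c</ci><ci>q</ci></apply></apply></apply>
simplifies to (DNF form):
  <apply><or/><ci>q</ci><ci>z</ci><apply><not/><ci>c</ci></apply></apply>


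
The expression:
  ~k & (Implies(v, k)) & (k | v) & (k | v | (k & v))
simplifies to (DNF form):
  False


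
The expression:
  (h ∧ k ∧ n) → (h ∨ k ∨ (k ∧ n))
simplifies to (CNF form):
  True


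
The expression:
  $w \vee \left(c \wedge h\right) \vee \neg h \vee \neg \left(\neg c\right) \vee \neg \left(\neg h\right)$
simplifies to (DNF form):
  $\text{True}$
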